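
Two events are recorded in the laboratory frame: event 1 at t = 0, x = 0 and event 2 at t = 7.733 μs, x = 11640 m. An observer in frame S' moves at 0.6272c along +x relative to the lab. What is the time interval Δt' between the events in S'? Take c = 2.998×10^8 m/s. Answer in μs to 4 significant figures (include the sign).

Δt' ≈ -21.34 μs

γ = 1/√(1 − 0.6272²) = 1.28393
Δt' = γ(Δt − vΔx/c²) = 1.28393 × (7.733 μs − 0.6272×11640 m / (2.998×10^8 m/s))
= 1.28393 × (-16.6186 μs) = -21.34 μs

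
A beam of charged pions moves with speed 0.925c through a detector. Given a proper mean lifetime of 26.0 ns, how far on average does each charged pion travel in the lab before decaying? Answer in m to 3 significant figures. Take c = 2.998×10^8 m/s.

γ = 1/√(1 − 0.925²) = 2.6318
Dilated lifetime: Δt = γτ₀ = 2.6318 × 26.0 ns = 68.427 ns
d = vΔt = 0.925c × 68.427 ns = 2.7732×10^8 m/s × 6.8427×10^-8 s = 19.0 m

d ≈ 19.0 m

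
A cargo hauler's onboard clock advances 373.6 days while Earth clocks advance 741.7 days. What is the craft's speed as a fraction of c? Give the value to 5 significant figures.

β ≈ 0.86387

γ = Δt/τ₀ = 741.7/373.6 = 1.985278
β = √(1 − 1/γ²) = √(1 − 1/1.985278²) = 0.86387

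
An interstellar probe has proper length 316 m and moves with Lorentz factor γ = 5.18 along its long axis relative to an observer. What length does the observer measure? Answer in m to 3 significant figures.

L ≈ 61.0 m

γ = 5.18 (given)
Length contraction: L = L₀/γ = 316/5.18 = 61.0 m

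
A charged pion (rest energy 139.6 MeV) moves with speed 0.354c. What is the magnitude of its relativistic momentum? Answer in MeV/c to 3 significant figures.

p ≈ 52.8 MeV/c

γ = 1/√(1 − 0.354²) = 1.0692
p = γβm₀c = 1.0692 × 0.354 × 139.6 MeV/c = 52.8 MeV/c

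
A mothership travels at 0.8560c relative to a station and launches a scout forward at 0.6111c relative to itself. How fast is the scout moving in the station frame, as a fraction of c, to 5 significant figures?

u ≈ 0.96323c

Compose boost 2: (0.6111 + 0.8560)/(1 + 0.6111×0.8560) = 1.4671/1.523102 = 0.96323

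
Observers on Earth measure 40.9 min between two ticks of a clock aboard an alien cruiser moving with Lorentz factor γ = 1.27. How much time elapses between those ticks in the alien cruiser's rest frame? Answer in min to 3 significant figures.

τ₀ ≈ 32.2 min

γ = 1.27 (given)
Proper time: τ₀ = Δt/γ = 40.9/1.27 = 32.2 min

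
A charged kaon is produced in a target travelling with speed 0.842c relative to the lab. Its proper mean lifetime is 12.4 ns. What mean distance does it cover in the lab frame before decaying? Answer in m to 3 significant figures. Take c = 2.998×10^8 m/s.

d ≈ 5.80 m

γ = 1/√(1 − 0.842²) = 1.8536
Dilated lifetime: Δt = γτ₀ = 1.8536 × 12.4 ns = 22.985 ns
d = vΔt = 0.842c × 22.985 ns = 2.5243×10^8 m/s × 2.2985×10^-8 s = 5.80 m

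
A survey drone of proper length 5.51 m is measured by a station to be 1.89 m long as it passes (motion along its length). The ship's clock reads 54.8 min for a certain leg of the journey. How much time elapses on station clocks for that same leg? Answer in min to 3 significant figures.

Δt ≈ 160 min

Length contraction ⇒ γ = L₀/L = 5.51/1.89 = 2.9153
Time dilation: Δt = γτ₀ = 2.9153 × 54.8 min = 160 min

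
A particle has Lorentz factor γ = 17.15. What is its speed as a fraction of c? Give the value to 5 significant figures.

β = √(1 − 1/γ²) = √(1 − 1/17.15²) = √(0.9966001) = 0.99830

β ≈ 0.99830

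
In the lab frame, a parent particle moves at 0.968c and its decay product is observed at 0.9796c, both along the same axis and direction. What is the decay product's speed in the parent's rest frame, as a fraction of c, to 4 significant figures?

Inverse velocity addition: u' = (u − v)/(1 − uv/c²)
= (0.9796 − 0.968)/(1 − 0.9796×0.968) = 0.01160/0.0517472 = 0.2242

u' ≈ 0.2242c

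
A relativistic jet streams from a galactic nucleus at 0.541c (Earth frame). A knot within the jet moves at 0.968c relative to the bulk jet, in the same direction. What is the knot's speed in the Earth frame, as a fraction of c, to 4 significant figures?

u ≈ 0.9904c

Relativistic velocity addition: u = (u' + v)/(1 + u'v/c²)
= (0.968 + 0.541)/(1 + 0.968×0.541) = 1.509/1.52369 = 0.9904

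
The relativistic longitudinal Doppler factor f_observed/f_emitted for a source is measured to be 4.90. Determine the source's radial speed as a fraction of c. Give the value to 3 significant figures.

f_obs/f_src = √((1+β)/(1−β)) = 4.90  ⇒  (1+β)/(1−β) = 24.010
β = |1 − D²|/(1 + D²) = |1 − 24.010|/(1 + 24.010) = 0.920

β ≈ 0.920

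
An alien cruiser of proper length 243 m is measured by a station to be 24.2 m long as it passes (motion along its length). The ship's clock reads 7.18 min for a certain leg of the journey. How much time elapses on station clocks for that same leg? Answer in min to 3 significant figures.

Length contraction ⇒ γ = L₀/L = 243/24.2 = 10.041
Time dilation: Δt = γτ₀ = 10.041 × 7.18 min = 72.1 min

Δt ≈ 72.1 min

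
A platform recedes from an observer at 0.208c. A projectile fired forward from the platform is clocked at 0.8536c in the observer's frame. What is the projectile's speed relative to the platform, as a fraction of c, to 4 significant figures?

u' ≈ 0.7850c

Inverse velocity addition: u' = (u − v)/(1 − uv/c²)
= (0.8536 − 0.208)/(1 − 0.8536×0.208) = 0.6456/0.822451 = 0.7850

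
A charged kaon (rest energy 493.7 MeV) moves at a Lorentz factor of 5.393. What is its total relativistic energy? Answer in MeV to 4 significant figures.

E ≈ 2663 MeV

γ = 5.393 (given)
E = γm₀c² = 5.393 × 493.7 MeV = 2663 MeV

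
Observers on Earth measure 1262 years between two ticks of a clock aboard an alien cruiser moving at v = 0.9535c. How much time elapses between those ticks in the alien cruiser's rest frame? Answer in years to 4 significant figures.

τ₀ ≈ 380.4 years

γ = 1/√(1 − 0.9535²) = 3.31793
Proper time: τ₀ = Δt/γ = 1262/3.31793 = 380.4 years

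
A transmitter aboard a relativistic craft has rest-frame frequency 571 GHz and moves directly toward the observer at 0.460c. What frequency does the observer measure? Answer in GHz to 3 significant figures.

f_obs ≈ 939 GHz

Relativistic Doppler: f_obs = f_src √((1+β)/(1−β))
= 571 × √(1.4600/0.54000) = 571 × 1.6443 = 939 GHz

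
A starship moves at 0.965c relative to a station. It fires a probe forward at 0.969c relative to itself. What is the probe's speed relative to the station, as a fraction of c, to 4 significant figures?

u ≈ 0.9994c

Relativistic velocity addition: u = (u' + v)/(1 + u'v/c²)
= (0.969 + 0.965)/(1 + 0.969×0.965) = 1.934/1.93508 = 0.9994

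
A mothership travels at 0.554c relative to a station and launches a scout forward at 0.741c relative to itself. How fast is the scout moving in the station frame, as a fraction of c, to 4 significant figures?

Compose boost 2: (0.741 + 0.554)/(1 + 0.741×0.554) = 1.295/1.41051 = 0.9181

u ≈ 0.9181c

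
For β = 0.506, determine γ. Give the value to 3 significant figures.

γ = 1/√(1 − β²) = 1/√(1 − 0.506²) = 1/√(0.74396) = 1.16

γ ≈ 1.16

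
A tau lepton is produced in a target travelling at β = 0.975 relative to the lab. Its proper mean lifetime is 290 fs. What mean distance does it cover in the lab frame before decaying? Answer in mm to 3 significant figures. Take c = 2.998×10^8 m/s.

γ = 1/√(1 − 0.975²) = 4.5004
Dilated lifetime: Δt = γτ₀ = 4.5004 × 290 fs = 1305.1 fs
d = vΔt = 0.975c × 1305.1 fs = 2.9230×10^8 m/s × 1.3051×10^-12 s = 0.381 mm

d ≈ 0.381 mm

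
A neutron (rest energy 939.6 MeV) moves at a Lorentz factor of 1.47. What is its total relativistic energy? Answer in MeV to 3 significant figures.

E ≈ 1380 MeV

γ = 1.47 (given)
E = γm₀c² = 1.47 × 939.6 MeV = 1380 MeV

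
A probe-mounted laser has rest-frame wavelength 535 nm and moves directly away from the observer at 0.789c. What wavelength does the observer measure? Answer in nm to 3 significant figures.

λ_obs ≈ 1560 nm

Relativistic Doppler: λ_obs = λ_src √((1+β)/(1−β))
= 535 × √(1.7890/0.21100) = 535 × 2.9118 = 1560 nm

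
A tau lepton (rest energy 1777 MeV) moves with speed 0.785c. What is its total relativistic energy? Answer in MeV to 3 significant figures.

γ = 1/√(1 − 0.785²) = 1.6142
E = γm₀c² = 1.6142 × 1777 MeV = 2870 MeV

E ≈ 2870 MeV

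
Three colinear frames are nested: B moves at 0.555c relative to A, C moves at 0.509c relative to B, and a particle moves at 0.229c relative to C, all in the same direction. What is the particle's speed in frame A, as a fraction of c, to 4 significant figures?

u ≈ 0.8896c

Compose boost 2: (0.509 + 0.555)/(1 + 0.509×0.555) = 1.064/1.28249 = 0.829633
Compose boost 3: (0.229 + 0.829633)/(1 + 0.229×0.829633) = 1.05863/1.18999 = 0.8896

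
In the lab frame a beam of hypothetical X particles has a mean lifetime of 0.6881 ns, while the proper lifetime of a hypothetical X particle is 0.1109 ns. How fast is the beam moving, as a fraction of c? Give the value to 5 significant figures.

γ = Δt/τ₀ = 0.6881/0.1109 = 6.204689
β = √(1 − 1/γ²) = √(1 − 1/6.204689²) = 0.98693

β ≈ 0.98693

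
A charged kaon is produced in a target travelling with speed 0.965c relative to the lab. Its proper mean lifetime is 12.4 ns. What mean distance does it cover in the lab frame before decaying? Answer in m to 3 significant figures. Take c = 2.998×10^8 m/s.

d ≈ 13.7 m

γ = 1/√(1 − 0.965²) = 3.8132
Dilated lifetime: Δt = γτ₀ = 3.8132 × 12.4 ns = 47.283 ns
d = vΔt = 0.965c × 47.283 ns = 2.8931×10^8 m/s × 4.7283×10^-8 s = 13.7 m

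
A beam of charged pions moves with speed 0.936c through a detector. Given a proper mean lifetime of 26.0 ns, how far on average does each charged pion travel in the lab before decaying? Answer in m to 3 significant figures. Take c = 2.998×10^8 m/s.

d ≈ 20.7 m

γ = 1/√(1 − 0.936²) = 2.8409
Dilated lifetime: Δt = γτ₀ = 2.8409 × 26.0 ns = 73.864 ns
d = vΔt = 0.936c × 73.864 ns = 2.8061×10^8 m/s × 7.3864×10^-8 s = 20.7 m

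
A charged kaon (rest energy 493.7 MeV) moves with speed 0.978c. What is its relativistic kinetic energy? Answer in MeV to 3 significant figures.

γ = 1/√(1 − 0.978²) = 4.7938
K = (γ − 1)m₀c² = (4.7938 − 1) × 493.7 MeV = 3.7938 × 493.7 MeV = 1870 MeV

K ≈ 1870 MeV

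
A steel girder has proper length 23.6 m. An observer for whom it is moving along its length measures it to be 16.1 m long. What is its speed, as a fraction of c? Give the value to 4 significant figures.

β ≈ 0.7312

γ = L₀/L = 23.6/16.1 = 1.46584
β = √(1 − 1/γ²) = 0.7312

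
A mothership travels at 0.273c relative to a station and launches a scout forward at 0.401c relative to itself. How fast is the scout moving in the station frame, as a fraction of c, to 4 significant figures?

u ≈ 0.6075c

Compose boost 2: (0.401 + 0.273)/(1 + 0.401×0.273) = 0.6740/1.10947 = 0.6075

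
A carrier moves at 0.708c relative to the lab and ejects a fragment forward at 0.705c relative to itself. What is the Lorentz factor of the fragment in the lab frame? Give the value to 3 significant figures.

γ ≈ 2.99

u_lab = (0.705 + 0.708)/(1 + 0.705×0.708) = 1.413/1.49914 = 0.942540
γ = 1/√(1 − 0.942540²) = 2.99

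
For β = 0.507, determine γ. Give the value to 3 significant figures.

γ = 1/√(1 − β²) = 1/√(1 − 0.507²) = 1/√(0.74295) = 1.16

γ ≈ 1.16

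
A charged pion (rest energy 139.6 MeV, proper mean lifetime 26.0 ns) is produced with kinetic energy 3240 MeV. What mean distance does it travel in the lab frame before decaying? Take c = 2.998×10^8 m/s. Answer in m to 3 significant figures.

γ = 1 + K/(m₀c²) = 1 + 3240/139.6 = 24.209
β = √(1 − 1/γ²) = 0.99915
Dilated lifetime: γτ₀ = 24.209 × 26.0 ns = 629.44 ns
d = βc·γτ₀ = 0.99915 × (2.998×10^8 m/s) × 6.2944×10^-7 s = 189 m

d ≈ 189 m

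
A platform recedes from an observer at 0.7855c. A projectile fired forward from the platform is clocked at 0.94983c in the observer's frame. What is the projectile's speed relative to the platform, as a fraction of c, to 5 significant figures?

Inverse velocity addition: u' = (u − v)/(1 − uv/c²)
= (0.94983 − 0.7855)/(1 − 0.94983×0.7855) = 0.16433/0.2539085 = 0.64720

u' ≈ 0.64720c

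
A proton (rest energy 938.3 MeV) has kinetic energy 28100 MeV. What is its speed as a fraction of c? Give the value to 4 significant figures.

γ = 1 + K/(m₀c²) = 1 + 28100/938.3 = 30.9478
β = √(1 − 1/γ²) = 0.9995

β ≈ 0.9995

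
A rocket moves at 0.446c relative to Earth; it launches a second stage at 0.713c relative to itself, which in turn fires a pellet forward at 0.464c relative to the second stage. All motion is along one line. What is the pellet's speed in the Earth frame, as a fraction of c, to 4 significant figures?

Compose boost 2: (0.713 + 0.446)/(1 + 0.713×0.446) = 1.159/1.31800 = 0.879364
Compose boost 3: (0.464 + 0.879364)/(1 + 0.464×0.879364) = 1.34336/1.40802 = 0.9541

u ≈ 0.9541c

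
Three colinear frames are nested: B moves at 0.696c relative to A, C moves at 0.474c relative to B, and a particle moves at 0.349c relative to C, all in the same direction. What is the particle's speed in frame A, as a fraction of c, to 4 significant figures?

u ≈ 0.9401c

Compose boost 2: (0.474 + 0.696)/(1 + 0.474×0.696) = 1.170/1.32990 = 0.879763
Compose boost 3: (0.349 + 0.879763)/(1 + 0.349×0.879763) = 1.22876/1.30704 = 0.9401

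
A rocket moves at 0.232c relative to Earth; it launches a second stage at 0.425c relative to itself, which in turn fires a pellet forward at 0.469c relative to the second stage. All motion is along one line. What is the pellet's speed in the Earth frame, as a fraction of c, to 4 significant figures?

u ≈ 0.8333c

Compose boost 2: (0.425 + 0.232)/(1 + 0.425×0.232) = 0.6570/1.09860 = 0.598034
Compose boost 3: (0.469 + 0.598034)/(1 + 0.469×0.598034) = 1.06703/1.28048 = 0.8333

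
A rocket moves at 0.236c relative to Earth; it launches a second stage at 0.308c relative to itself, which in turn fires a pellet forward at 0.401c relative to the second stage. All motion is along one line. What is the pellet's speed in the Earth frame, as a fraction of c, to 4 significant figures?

Compose boost 2: (0.308 + 0.236)/(1 + 0.308×0.236) = 0.5440/1.07269 = 0.507137
Compose boost 3: (0.401 + 0.507137)/(1 + 0.401×0.507137) = 0.908137/1.20336 = 0.7547

u ≈ 0.7547c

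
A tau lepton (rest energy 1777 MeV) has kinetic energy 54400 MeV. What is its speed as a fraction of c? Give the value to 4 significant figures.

γ = 1 + K/(m₀c²) = 1 + 54400/1777 = 31.6134
β = √(1 − 1/γ²) = 0.9995

β ≈ 0.9995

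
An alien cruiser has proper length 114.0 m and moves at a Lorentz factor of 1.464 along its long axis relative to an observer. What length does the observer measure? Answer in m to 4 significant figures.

γ = 1.464 (given)
Length contraction: L = L₀/γ = 114.0/1.464 = 77.87 m

L ≈ 77.87 m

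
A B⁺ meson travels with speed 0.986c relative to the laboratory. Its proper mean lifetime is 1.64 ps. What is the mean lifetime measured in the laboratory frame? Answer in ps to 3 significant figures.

γ = 1/√(1 − 0.986²) = 5.9972
Time dilation: Δt = γτ₀ = 5.9972 × 1.64 ps = 9.84 ps

Δt ≈ 9.84 ps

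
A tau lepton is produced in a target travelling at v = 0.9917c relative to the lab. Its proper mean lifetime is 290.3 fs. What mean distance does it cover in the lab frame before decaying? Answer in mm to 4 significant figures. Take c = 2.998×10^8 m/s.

γ = 1/√(1 − 0.9917²) = 7.77766
Dilated lifetime: Δt = γτ₀ = 7.77766 × 290.3 fs = 2257.85 fs
d = vΔt = 0.9917c × 2257.85 fs = 2.97312×10^8 m/s × 2.25785×10^-12 s = 0.6713 mm

d ≈ 0.6713 mm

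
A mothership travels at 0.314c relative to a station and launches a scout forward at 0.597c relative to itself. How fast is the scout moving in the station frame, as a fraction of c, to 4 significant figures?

u ≈ 0.7672c

Compose boost 2: (0.597 + 0.314)/(1 + 0.597×0.314) = 0.9110/1.18746 = 0.7672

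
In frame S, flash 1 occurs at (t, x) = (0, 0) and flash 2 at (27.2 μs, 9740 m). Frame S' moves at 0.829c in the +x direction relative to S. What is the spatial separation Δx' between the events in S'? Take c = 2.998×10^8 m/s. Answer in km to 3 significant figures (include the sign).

Δx' ≈ 5.33 km

γ = 1/√(1 − 0.829²) = 1.7881
Δx' = γ(Δx − vΔt) = 1.7881 × (9740 m − 0.829×(2.998×10^8 m/s)×27.2×10^-6 s)
= 1.7881 × (2979.9 m) = 5.33 km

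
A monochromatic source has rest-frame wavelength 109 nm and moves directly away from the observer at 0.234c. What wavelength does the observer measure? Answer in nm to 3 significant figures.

Relativistic Doppler: λ_obs = λ_src √((1+β)/(1−β))
= 109 × √(1.2340/0.76600) = 109 × 1.2692 = 138 nm

λ_obs ≈ 138 nm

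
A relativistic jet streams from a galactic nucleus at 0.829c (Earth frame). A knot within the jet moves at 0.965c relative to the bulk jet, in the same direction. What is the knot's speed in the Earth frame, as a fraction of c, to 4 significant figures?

u ≈ 0.9967c

Relativistic velocity addition: u = (u' + v)/(1 + u'v/c²)
= (0.965 + 0.829)/(1 + 0.965×0.829) = 1.794/1.79998 = 0.9967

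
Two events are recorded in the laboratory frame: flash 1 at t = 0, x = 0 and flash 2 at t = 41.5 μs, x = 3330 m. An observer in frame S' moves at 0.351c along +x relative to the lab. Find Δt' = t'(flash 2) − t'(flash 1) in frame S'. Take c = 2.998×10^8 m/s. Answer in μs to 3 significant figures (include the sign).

Δt' ≈ 40.2 μs

γ = 1/√(1 − 0.351²) = 1.0679
Δt' = γ(Δt − vΔx/c²) = 1.0679 × (41.5 μs − 0.351×3330 m / (2.998×10^8 m/s))
= 1.0679 × (37.601 μs) = 40.2 μs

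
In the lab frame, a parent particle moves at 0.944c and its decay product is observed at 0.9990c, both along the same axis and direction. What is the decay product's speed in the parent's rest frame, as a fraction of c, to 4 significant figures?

u' ≈ 0.9659c

Inverse velocity addition: u' = (u − v)/(1 − uv/c²)
= (0.9990 − 0.944)/(1 − 0.9990×0.944) = 0.05500/0.0569440 = 0.9659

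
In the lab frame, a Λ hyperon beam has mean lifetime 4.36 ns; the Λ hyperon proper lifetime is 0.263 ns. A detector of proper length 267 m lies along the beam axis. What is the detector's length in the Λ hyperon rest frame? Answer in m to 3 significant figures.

Time dilation ⇒ γ = Δt/τ₀ = 4.36/0.263 = 16.578
Length contraction: L = L₀/γ = 267/16.578 = 16.1 m

L ≈ 16.1 m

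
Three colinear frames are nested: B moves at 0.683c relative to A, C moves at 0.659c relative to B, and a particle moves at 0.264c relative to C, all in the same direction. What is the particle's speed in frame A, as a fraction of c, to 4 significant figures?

u ≈ 0.9559c

Compose boost 2: (0.659 + 0.683)/(1 + 0.659×0.683) = 1.342/1.45010 = 0.925455
Compose boost 3: (0.264 + 0.925455)/(1 + 0.264×0.925455) = 1.18946/1.24432 = 0.9559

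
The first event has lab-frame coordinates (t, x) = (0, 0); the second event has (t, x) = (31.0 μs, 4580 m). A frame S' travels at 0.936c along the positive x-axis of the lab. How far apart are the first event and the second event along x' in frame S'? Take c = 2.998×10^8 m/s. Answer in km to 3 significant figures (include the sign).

γ = 1/√(1 − 0.936²) = 2.8409
Δx' = γ(Δx − vΔt) = 2.8409 × (4580 m − 0.936×(2.998×10^8 m/s)×31.0×10^-6 s)
= 2.8409 × (-4119.0 m) = -11.7 km

Δx' ≈ -11.7 km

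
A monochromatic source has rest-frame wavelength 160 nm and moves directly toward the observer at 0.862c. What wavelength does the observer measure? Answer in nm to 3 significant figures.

Relativistic Doppler: λ_obs = λ_src √((1−β)/(1+β))
= 160 × √(0.13800/1.8620) = 160 × 0.27224 = 43.6 nm

λ_obs ≈ 43.6 nm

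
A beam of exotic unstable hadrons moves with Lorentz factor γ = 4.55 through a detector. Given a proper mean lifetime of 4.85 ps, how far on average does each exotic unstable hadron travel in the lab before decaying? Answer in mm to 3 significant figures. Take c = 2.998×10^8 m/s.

β = √(1 − 1/γ²) = √(1 − 1/4.55²) = 0.97555
Dilated lifetime: Δt = γτ₀ = 4.55 × 4.85 ps = 22.067 ps
d = vΔt = 0.97555c × 22.067 ps = 2.9247×10^8 m/s × 2.2067×10^-11 s = 6.45 mm

d ≈ 6.45 mm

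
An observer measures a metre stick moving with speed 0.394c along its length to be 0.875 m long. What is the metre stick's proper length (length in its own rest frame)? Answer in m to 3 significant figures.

γ = 1/√(1 − 0.394²) = 1.0880
L₀ = γL = 1.0880 × 0.875 = 0.952 m

L₀ ≈ 0.952 m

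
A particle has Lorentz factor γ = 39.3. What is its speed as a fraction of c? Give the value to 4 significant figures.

β ≈ 0.9997

β = √(1 − 1/γ²) = √(1 − 1/39.3²) = √(0.999353) = 0.9997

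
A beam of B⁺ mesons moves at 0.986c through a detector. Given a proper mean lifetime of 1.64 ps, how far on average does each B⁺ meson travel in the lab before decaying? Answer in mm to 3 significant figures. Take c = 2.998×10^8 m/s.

γ = 1/√(1 − 0.986²) = 5.9972
Dilated lifetime: Δt = γτ₀ = 5.9972 × 1.64 ps = 9.8354 ps
d = vΔt = 0.986c × 9.8354 ps = 2.9560×10^8 m/s × 9.8354×10^-12 s = 2.91 mm

d ≈ 2.91 mm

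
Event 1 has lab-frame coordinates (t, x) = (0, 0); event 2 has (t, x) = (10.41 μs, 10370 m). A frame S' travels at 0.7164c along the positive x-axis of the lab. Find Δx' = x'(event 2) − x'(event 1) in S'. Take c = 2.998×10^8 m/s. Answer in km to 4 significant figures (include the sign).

Δx' ≈ 11.66 km

γ = 1/√(1 − 0.7164²) = 1.43330
Δx' = γ(Δx − vΔt) = 1.43330 × (10370 m − 0.7164×(2.998×10^8 m/s)×10.41×10^-6 s)
= 1.43330 × (8134.17 m) = 11.66 km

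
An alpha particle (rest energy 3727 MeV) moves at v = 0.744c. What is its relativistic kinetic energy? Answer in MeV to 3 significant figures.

γ = 1/√(1 − 0.744²) = 1.4966
K = (γ − 1)m₀c² = (1.4966 − 1) × 3727 MeV = 0.49660 × 3727 MeV = 1850 MeV

K ≈ 1850 MeV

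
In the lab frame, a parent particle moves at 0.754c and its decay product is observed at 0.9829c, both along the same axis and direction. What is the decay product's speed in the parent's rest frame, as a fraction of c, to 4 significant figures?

Inverse velocity addition: u' = (u − v)/(1 − uv/c²)
= (0.9829 − 0.754)/(1 − 0.9829×0.754) = 0.2289/0.258893 = 0.8841

u' ≈ 0.8841c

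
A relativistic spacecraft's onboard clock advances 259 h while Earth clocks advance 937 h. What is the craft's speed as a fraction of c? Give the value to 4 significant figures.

γ = Δt/τ₀ = 937/259 = 3.61776
β = √(1 − 1/γ²) = √(1 − 1/3.61776²) = 0.9610

β ≈ 0.9610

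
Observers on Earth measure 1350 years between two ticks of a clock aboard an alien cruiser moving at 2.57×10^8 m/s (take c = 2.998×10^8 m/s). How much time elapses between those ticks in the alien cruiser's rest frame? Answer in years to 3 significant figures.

β = v/c = 2.57×10^8 / 2.998×10^8 = 0.85724
γ = 1/√(1 − 0.85724²) = 1.9420
Proper time: τ₀ = Δt/γ = 1350/1.9420 = 695 years

τ₀ ≈ 695 years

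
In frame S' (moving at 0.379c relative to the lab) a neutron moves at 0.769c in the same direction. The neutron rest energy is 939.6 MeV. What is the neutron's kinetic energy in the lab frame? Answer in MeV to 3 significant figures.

K ≈ 1110 MeV

u_lab = (0.769 + 0.379)/(1 + 0.769×0.379) = 0.888923
γ = 1/√(1 − 0.888923²) = 2.1831
K = (γ − 1)m₀c² = (2.1831 − 1) × 939.6 = 1.1831 × 939.6 = 1110 MeV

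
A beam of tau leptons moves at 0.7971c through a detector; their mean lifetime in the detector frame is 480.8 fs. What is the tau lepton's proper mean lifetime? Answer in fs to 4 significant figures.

τ₀ ≈ 290.3 fs

γ = 1/√(1 − 0.7971²) = 1.65605
Proper time: τ₀ = Δt/γ = 480.8/1.65605 = 290.3 fs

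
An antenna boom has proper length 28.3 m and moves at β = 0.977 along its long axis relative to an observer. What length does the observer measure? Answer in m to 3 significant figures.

γ = 1/√(1 − 0.977²) = 4.6896
Length contraction: L = L₀/γ = 28.3/4.6896 = 6.03 m

L ≈ 6.03 m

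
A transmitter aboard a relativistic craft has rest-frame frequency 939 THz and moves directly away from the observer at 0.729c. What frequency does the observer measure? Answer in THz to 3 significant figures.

Relativistic Doppler: f_obs = f_src √((1−β)/(1+β))
= 939 × √(0.27100/1.7290) = 939 × 0.39590 = 372 THz

f_obs ≈ 372 THz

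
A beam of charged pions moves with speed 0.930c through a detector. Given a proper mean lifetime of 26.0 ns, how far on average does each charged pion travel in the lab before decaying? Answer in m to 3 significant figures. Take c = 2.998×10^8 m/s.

d ≈ 19.7 m

γ = 1/√(1 − 0.930²) = 2.7206
Dilated lifetime: Δt = γτ₀ = 2.7206 × 26.0 ns = 70.737 ns
d = vΔt = 0.930c × 70.737 ns = 2.7881×10^8 m/s × 7.0737×10^-8 s = 19.7 m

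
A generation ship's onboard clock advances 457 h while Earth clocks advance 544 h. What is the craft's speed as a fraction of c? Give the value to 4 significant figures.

β ≈ 0.5425

γ = Δt/τ₀ = 544/457 = 1.19037
β = √(1 − 1/γ²) = √(1 − 1/1.19037²) = 0.5425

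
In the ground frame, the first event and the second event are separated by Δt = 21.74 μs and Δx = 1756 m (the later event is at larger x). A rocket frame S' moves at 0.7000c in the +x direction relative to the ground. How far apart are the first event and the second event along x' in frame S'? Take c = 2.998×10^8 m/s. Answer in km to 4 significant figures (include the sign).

γ = 1/√(1 − 0.7000²) = 1.40028
Δx' = γ(Δx − vΔt) = 1.40028 × (1756 m − 0.7000×(2.998×10^8 m/s)×21.74×10^-6 s)
= 1.40028 × (-2806.36 m) = -3.930 km

Δx' ≈ -3.930 km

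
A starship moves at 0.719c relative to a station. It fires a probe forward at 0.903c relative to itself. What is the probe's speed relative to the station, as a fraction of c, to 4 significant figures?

Relativistic velocity addition: u = (u' + v)/(1 + u'v/c²)
= (0.903 + 0.719)/(1 + 0.903×0.719) = 1.622/1.64926 = 0.9835

u ≈ 0.9835c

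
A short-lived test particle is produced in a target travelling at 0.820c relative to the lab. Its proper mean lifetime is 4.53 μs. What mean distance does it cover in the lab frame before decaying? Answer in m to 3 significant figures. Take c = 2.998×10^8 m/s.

γ = 1/√(1 − 0.820²) = 1.7471
Dilated lifetime: Δt = γτ₀ = 1.7471 × 4.53 μs = 7.9146 μs
d = vΔt = 0.820c × 7.9146 μs = 2.4584×10^8 m/s × 7.9146×10^-6 s = 1950 m

d ≈ 1950 m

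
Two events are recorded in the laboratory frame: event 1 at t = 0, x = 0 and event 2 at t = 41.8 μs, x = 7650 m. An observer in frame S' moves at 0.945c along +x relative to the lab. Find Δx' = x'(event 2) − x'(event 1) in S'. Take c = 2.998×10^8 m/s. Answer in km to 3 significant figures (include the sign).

Δx' ≈ -12.8 km

γ = 1/√(1 − 0.945²) = 3.0574
Δx' = γ(Δx − vΔt) = 3.0574 × (7650 m − 0.945×(2.998×10^8 m/s)×41.8×10^-6 s)
= 3.0574 × (-4192.4 m) = -12.8 km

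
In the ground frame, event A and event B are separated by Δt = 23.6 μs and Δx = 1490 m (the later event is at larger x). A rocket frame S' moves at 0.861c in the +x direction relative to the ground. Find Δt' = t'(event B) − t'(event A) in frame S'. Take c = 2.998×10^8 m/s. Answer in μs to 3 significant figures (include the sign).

Δt' ≈ 38.0 μs

γ = 1/√(1 − 0.861²) = 1.9662
Δt' = γ(Δt − vΔx/c²) = 1.9662 × (23.6 μs − 0.861×1490 m / (2.998×10^8 m/s))
= 1.9662 × (19.321 μs) = 38.0 μs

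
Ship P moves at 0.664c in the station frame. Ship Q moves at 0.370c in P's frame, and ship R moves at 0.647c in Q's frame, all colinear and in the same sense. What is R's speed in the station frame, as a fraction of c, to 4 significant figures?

u ≈ 0.9610c

Compose boost 2: (0.370 + 0.664)/(1 + 0.370×0.664) = 1.034/1.24568 = 0.830069
Compose boost 3: (0.647 + 0.830069)/(1 + 0.647×0.830069) = 1.47707/1.53705 = 0.9610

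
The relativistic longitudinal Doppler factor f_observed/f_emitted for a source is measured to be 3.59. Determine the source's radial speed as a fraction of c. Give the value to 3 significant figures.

β ≈ 0.856

f_obs/f_src = √((1+β)/(1−β)) = 3.59  ⇒  (1+β)/(1−β) = 12.888
β = |1 − D²|/(1 + D²) = |1 − 12.888|/(1 + 12.888) = 0.856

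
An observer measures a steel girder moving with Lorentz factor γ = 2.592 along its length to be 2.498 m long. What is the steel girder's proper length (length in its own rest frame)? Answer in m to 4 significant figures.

γ = 2.592 (given)
L₀ = γL = 2.592 × 2.498 = 6.475 m

L₀ ≈ 6.475 m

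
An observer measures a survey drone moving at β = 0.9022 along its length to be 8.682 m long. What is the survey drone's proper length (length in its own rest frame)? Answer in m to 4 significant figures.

γ = 1/√(1 − 0.9022²) = 2.31848
L₀ = γL = 2.31848 × 8.682 = 20.13 m

L₀ ≈ 20.13 m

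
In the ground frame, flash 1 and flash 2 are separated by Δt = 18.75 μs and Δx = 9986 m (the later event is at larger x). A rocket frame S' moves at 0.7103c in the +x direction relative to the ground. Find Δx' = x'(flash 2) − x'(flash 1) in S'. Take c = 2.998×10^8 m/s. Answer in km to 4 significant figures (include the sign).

Δx' ≈ 8.514 km

γ = 1/√(1 − 0.7103²) = 1.42066
Δx' = γ(Δx − vΔt) = 1.42066 × (9986 m − 0.7103×(2.998×10^8 m/s)×18.75×10^-6 s)
= 1.42066 × (5993.23 m) = 8.514 km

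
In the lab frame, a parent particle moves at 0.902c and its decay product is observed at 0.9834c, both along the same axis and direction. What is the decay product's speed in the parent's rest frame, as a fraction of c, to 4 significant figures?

Inverse velocity addition: u' = (u − v)/(1 − uv/c²)
= (0.9834 − 0.902)/(1 − 0.9834×0.902) = 0.08140/0.112973 = 0.7205

u' ≈ 0.7205c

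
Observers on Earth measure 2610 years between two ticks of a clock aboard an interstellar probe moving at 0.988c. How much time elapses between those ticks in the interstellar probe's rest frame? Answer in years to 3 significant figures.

τ₀ ≈ 403 years

γ = 1/√(1 − 0.988²) = 6.4744
Proper time: τ₀ = Δt/γ = 2610/6.4744 = 403 years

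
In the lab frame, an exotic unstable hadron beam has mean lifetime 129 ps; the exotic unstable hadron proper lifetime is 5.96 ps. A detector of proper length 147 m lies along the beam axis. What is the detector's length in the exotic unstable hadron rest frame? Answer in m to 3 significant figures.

Time dilation ⇒ γ = Δt/τ₀ = 129/5.96 = 21.644
Length contraction: L = L₀/γ = 147/21.644 = 6.79 m

L ≈ 6.79 m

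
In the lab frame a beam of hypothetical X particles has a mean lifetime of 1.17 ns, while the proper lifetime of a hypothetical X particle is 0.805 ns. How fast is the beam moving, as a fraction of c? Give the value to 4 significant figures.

γ = Δt/τ₀ = 1.17/0.805 = 1.45342
β = √(1 − 1/γ²) = √(1 − 1/1.45342²) = 0.7257

β ≈ 0.7257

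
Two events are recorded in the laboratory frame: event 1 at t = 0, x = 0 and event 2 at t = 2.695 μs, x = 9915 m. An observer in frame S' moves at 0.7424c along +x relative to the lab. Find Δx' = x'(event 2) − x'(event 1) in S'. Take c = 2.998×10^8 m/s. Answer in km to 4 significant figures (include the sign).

Δx' ≈ 13.90 km

γ = 1/√(1 − 0.7424²) = 1.49263
Δx' = γ(Δx − vΔt) = 1.49263 × (9915 m − 0.7424×(2.998×10^8 m/s)×2.695×10^-6 s)
= 1.49263 × (9315.17 m) = 13.90 km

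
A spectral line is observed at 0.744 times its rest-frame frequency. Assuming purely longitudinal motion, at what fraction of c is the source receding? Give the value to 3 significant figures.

f_obs/f_src = √((1−β)/(1+β)) = 0.744  ⇒  (1−β)/(1+β) = 0.55354
β = |1 − D²|/(1 + D²) = |1 − 0.55354|/(1 + 0.55354) = 0.287

β ≈ 0.287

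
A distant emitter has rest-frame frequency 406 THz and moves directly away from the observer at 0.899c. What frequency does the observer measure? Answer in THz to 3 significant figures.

Relativistic Doppler: f_obs = f_src √((1−β)/(1+β))
= 406 × √(0.10100/1.8990) = 406 × 0.23062 = 93.6 THz

f_obs ≈ 93.6 THz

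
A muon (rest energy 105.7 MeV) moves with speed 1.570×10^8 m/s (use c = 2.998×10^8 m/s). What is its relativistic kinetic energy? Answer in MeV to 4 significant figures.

K ≈ 18.37 MeV

β = v/c = 1.570×10^8 / 2.998×10^8 = 0.523682
γ = 1/√(1 − 0.523682²) = 1.17383
K = (γ − 1)m₀c² = (1.17383 − 1) × 105.7 MeV = 0.173828 × 105.7 MeV = 18.37 MeV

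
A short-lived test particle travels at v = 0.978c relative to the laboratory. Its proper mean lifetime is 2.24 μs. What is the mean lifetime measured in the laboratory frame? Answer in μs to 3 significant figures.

γ = 1/√(1 − 0.978²) = 4.7938
Time dilation: Δt = γτ₀ = 4.7938 × 2.24 μs = 10.7 μs

Δt ≈ 10.7 μs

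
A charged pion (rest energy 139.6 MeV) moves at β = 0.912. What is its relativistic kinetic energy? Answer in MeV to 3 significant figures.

K ≈ 201 MeV

γ = 1/√(1 − 0.912²) = 2.4379
K = (γ − 1)m₀c² = (2.4379 − 1) × 139.6 MeV = 1.4379 × 139.6 MeV = 201 MeV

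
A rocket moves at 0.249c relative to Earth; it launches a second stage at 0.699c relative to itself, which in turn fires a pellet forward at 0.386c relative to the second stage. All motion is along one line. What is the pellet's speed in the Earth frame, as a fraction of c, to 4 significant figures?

Compose boost 2: (0.699 + 0.249)/(1 + 0.699×0.249) = 0.9480/1.17405 = 0.807461
Compose boost 3: (0.386 + 0.807461)/(1 + 0.386×0.807461) = 1.19346/1.31168 = 0.9099

u ≈ 0.9099c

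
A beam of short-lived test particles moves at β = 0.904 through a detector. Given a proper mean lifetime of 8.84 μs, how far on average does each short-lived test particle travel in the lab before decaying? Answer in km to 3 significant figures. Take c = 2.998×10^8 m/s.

γ = 1/√(1 − 0.904²) = 2.3390
Dilated lifetime: Δt = γτ₀ = 2.3390 × 8.84 μs = 20.677 μs
d = vΔt = 0.904c × 20.677 μs = 2.7102×10^8 m/s × 2.0677×10^-5 s = 5.60 km

d ≈ 5.60 km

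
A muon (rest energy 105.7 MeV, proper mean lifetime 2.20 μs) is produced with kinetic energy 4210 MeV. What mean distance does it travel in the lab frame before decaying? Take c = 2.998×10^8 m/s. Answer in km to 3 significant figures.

γ = 1 + K/(m₀c²) = 1 + 4210/105.7 = 40.830
β = √(1 − 1/γ²) = 0.99970
Dilated lifetime: γτ₀ = 40.830 × 2.20 μs = 89.825 μs
d = βc·γτ₀ = 0.99970 × (2.998×10^8 m/s) × 8.9825×10^-5 s = 26.9 km

d ≈ 26.9 km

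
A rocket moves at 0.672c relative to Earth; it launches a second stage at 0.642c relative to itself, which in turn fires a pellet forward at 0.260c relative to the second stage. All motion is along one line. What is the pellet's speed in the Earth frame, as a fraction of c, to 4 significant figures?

Compose boost 2: (0.642 + 0.672)/(1 + 0.642×0.672) = 1.314/1.43142 = 0.917967
Compose boost 3: (0.260 + 0.917967)/(1 + 0.260×0.917967) = 1.17797/1.23867 = 0.9510

u ≈ 0.9510c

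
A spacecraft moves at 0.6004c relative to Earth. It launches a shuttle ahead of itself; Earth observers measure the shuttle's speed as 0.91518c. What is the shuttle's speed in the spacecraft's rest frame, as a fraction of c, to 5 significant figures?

u' ≈ 0.69869c

Inverse velocity addition: u' = (u − v)/(1 − uv/c²)
= (0.91518 − 0.6004)/(1 − 0.91518×0.6004) = 0.31478/0.4505259 = 0.69869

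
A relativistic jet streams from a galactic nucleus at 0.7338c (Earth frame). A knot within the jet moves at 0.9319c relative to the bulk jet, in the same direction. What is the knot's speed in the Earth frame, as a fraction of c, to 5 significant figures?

Relativistic velocity addition: u = (u' + v)/(1 + u'v/c²)
= (0.9319 + 0.7338)/(1 + 0.9319×0.7338) = 1.6657/1.683828 = 0.98923

u ≈ 0.98923c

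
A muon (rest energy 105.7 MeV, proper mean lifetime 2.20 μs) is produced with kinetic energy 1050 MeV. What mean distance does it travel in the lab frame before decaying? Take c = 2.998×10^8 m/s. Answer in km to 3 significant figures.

γ = 1 + K/(m₀c²) = 1 + 1050/105.7 = 10.934
β = √(1 − 1/γ²) = 0.99581
Dilated lifetime: γτ₀ = 10.934 × 2.20 μs = 24.054 μs
d = βc·γτ₀ = 0.99581 × (2.998×10^8 m/s) × 2.4054×10^-5 s = 7.18 km

d ≈ 7.18 km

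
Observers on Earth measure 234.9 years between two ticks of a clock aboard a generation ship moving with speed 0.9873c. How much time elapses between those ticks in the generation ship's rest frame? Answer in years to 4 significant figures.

τ₀ ≈ 37.32 years

γ = 1/√(1 − 0.9873²) = 6.29458
Proper time: τ₀ = Δt/γ = 234.9/6.29458 = 37.32 years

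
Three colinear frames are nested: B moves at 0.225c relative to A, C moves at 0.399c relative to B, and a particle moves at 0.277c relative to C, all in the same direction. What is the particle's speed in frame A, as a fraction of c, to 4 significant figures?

u ≈ 0.7333c

Compose boost 2: (0.399 + 0.225)/(1 + 0.399×0.225) = 0.6240/1.08977 = 0.572595
Compose boost 3: (0.277 + 0.572595)/(1 + 0.277×0.572595) = 0.849595/1.15861 = 0.7333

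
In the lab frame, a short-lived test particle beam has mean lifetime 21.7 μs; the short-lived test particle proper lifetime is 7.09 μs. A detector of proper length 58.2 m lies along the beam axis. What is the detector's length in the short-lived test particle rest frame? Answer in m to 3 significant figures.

Time dilation ⇒ γ = Δt/τ₀ = 21.7/7.09 = 3.0606
Length contraction: L = L₀/γ = 58.2/3.0606 = 19.0 m

L ≈ 19.0 m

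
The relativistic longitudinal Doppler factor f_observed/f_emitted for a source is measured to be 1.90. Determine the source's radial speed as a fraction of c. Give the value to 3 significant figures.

β ≈ 0.566

f_obs/f_src = √((1+β)/(1−β)) = 1.90  ⇒  (1+β)/(1−β) = 3.6100
β = |1 − D²|/(1 + D²) = |1 − 3.6100|/(1 + 3.6100) = 0.566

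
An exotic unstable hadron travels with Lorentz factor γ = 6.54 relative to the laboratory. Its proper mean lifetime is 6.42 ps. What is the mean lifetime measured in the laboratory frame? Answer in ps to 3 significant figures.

γ = 6.54 (given)
Time dilation: Δt = γτ₀ = 6.54 × 6.42 ps = 42.0 ps

Δt ≈ 42.0 ps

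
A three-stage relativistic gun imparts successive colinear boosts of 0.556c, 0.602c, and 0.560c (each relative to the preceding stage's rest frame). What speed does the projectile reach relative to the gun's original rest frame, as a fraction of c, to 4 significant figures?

u ≈ 0.9608c

Compose boost 2: (0.602 + 0.556)/(1 + 0.602×0.556) = 1.158/1.33471 = 0.867603
Compose boost 3: (0.560 + 0.867603)/(1 + 0.560×0.867603) = 1.42760/1.48586 = 0.9608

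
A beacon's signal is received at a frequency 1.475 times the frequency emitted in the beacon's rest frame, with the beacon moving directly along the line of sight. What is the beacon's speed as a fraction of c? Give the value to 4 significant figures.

β ≈ 0.3702

f_obs/f_src = √((1+β)/(1−β)) = 1.475  ⇒  (1+β)/(1−β) = 2.17563
β = |1 − D²|/(1 + D²) = |1 − 2.17563|/(1 + 2.17563) = 0.3702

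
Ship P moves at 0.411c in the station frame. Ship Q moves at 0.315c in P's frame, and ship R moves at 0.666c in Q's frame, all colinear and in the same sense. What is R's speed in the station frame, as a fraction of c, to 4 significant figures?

u ≈ 0.9165c

Compose boost 2: (0.315 + 0.411)/(1 + 0.315×0.411) = 0.7260/1.12946 = 0.642782
Compose boost 3: (0.666 + 0.642782)/(1 + 0.666×0.642782) = 1.30878/1.42809 = 0.9165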